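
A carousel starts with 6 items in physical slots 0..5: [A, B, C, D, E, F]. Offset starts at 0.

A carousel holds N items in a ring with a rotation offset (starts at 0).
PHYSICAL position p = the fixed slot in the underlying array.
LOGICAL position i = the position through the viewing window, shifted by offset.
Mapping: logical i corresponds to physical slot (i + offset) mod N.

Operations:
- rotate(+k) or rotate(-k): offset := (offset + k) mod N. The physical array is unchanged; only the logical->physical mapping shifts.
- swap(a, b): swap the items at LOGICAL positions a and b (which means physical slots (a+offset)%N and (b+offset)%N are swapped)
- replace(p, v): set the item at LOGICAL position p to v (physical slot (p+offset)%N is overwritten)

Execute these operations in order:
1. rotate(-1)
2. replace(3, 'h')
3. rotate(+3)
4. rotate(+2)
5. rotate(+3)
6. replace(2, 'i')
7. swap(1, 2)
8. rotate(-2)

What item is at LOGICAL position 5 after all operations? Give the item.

After op 1 (rotate(-1)): offset=5, physical=[A,B,C,D,E,F], logical=[F,A,B,C,D,E]
After op 2 (replace(3, 'h')): offset=5, physical=[A,B,h,D,E,F], logical=[F,A,B,h,D,E]
After op 3 (rotate(+3)): offset=2, physical=[A,B,h,D,E,F], logical=[h,D,E,F,A,B]
After op 4 (rotate(+2)): offset=4, physical=[A,B,h,D,E,F], logical=[E,F,A,B,h,D]
After op 5 (rotate(+3)): offset=1, physical=[A,B,h,D,E,F], logical=[B,h,D,E,F,A]
After op 6 (replace(2, 'i')): offset=1, physical=[A,B,h,i,E,F], logical=[B,h,i,E,F,A]
After op 7 (swap(1, 2)): offset=1, physical=[A,B,i,h,E,F], logical=[B,i,h,E,F,A]
After op 8 (rotate(-2)): offset=5, physical=[A,B,i,h,E,F], logical=[F,A,B,i,h,E]

Answer: E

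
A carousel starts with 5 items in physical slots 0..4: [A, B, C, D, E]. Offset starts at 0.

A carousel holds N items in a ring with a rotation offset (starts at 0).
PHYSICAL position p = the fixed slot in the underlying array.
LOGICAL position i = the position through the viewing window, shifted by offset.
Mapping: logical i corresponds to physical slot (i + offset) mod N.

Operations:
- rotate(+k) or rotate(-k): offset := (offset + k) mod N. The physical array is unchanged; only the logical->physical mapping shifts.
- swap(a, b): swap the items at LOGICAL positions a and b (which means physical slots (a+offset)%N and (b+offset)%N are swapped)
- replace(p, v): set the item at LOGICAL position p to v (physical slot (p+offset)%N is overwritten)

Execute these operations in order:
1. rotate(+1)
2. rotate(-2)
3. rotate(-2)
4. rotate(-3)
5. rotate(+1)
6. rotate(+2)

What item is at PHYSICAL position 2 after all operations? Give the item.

After op 1 (rotate(+1)): offset=1, physical=[A,B,C,D,E], logical=[B,C,D,E,A]
After op 2 (rotate(-2)): offset=4, physical=[A,B,C,D,E], logical=[E,A,B,C,D]
After op 3 (rotate(-2)): offset=2, physical=[A,B,C,D,E], logical=[C,D,E,A,B]
After op 4 (rotate(-3)): offset=4, physical=[A,B,C,D,E], logical=[E,A,B,C,D]
After op 5 (rotate(+1)): offset=0, physical=[A,B,C,D,E], logical=[A,B,C,D,E]
After op 6 (rotate(+2)): offset=2, physical=[A,B,C,D,E], logical=[C,D,E,A,B]

Answer: C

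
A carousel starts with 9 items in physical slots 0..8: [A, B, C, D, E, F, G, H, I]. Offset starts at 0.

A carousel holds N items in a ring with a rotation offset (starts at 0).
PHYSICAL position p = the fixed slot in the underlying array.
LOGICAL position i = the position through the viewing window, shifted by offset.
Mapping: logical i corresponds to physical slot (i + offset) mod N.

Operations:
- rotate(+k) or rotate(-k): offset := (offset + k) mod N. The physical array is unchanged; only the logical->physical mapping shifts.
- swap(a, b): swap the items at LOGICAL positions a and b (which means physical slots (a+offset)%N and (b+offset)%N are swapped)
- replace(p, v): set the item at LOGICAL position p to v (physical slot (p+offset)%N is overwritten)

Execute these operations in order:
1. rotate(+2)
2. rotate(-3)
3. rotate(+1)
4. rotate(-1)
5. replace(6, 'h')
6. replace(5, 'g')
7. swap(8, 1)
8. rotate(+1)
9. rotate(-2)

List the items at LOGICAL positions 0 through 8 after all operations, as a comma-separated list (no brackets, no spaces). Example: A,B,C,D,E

Answer: A,I,H,B,C,D,g,h,G

Derivation:
After op 1 (rotate(+2)): offset=2, physical=[A,B,C,D,E,F,G,H,I], logical=[C,D,E,F,G,H,I,A,B]
After op 2 (rotate(-3)): offset=8, physical=[A,B,C,D,E,F,G,H,I], logical=[I,A,B,C,D,E,F,G,H]
After op 3 (rotate(+1)): offset=0, physical=[A,B,C,D,E,F,G,H,I], logical=[A,B,C,D,E,F,G,H,I]
After op 4 (rotate(-1)): offset=8, physical=[A,B,C,D,E,F,G,H,I], logical=[I,A,B,C,D,E,F,G,H]
After op 5 (replace(6, 'h')): offset=8, physical=[A,B,C,D,E,h,G,H,I], logical=[I,A,B,C,D,E,h,G,H]
After op 6 (replace(5, 'g')): offset=8, physical=[A,B,C,D,g,h,G,H,I], logical=[I,A,B,C,D,g,h,G,H]
After op 7 (swap(8, 1)): offset=8, physical=[H,B,C,D,g,h,G,A,I], logical=[I,H,B,C,D,g,h,G,A]
After op 8 (rotate(+1)): offset=0, physical=[H,B,C,D,g,h,G,A,I], logical=[H,B,C,D,g,h,G,A,I]
After op 9 (rotate(-2)): offset=7, physical=[H,B,C,D,g,h,G,A,I], logical=[A,I,H,B,C,D,g,h,G]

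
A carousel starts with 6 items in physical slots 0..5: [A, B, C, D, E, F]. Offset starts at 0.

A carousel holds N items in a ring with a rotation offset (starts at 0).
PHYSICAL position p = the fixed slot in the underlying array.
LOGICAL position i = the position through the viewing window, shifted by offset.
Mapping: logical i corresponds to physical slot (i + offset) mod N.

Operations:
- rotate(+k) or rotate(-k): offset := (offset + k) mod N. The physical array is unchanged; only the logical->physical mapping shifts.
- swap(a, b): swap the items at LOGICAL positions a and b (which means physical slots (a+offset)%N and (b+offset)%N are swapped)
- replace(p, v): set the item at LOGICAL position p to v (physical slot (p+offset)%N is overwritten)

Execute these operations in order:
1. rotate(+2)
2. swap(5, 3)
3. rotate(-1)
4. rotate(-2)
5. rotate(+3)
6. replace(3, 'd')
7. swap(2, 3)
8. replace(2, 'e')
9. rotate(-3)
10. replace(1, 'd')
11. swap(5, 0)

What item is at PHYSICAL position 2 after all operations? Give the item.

Answer: C

Derivation:
After op 1 (rotate(+2)): offset=2, physical=[A,B,C,D,E,F], logical=[C,D,E,F,A,B]
After op 2 (swap(5, 3)): offset=2, physical=[A,F,C,D,E,B], logical=[C,D,E,B,A,F]
After op 3 (rotate(-1)): offset=1, physical=[A,F,C,D,E,B], logical=[F,C,D,E,B,A]
After op 4 (rotate(-2)): offset=5, physical=[A,F,C,D,E,B], logical=[B,A,F,C,D,E]
After op 5 (rotate(+3)): offset=2, physical=[A,F,C,D,E,B], logical=[C,D,E,B,A,F]
After op 6 (replace(3, 'd')): offset=2, physical=[A,F,C,D,E,d], logical=[C,D,E,d,A,F]
After op 7 (swap(2, 3)): offset=2, physical=[A,F,C,D,d,E], logical=[C,D,d,E,A,F]
After op 8 (replace(2, 'e')): offset=2, physical=[A,F,C,D,e,E], logical=[C,D,e,E,A,F]
After op 9 (rotate(-3)): offset=5, physical=[A,F,C,D,e,E], logical=[E,A,F,C,D,e]
After op 10 (replace(1, 'd')): offset=5, physical=[d,F,C,D,e,E], logical=[E,d,F,C,D,e]
After op 11 (swap(5, 0)): offset=5, physical=[d,F,C,D,E,e], logical=[e,d,F,C,D,E]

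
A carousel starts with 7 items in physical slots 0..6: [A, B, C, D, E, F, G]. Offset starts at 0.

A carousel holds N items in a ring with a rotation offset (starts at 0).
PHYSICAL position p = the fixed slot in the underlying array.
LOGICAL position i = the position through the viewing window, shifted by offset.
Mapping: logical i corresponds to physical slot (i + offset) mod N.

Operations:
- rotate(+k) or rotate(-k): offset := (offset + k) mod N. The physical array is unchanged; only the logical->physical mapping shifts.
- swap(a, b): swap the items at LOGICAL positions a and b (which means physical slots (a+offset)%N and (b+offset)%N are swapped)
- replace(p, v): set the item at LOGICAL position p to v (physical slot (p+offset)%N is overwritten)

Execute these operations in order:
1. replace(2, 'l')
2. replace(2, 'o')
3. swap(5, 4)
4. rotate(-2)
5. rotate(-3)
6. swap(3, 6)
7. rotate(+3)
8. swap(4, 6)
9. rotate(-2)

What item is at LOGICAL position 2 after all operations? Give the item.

After op 1 (replace(2, 'l')): offset=0, physical=[A,B,l,D,E,F,G], logical=[A,B,l,D,E,F,G]
After op 2 (replace(2, 'o')): offset=0, physical=[A,B,o,D,E,F,G], logical=[A,B,o,D,E,F,G]
After op 3 (swap(5, 4)): offset=0, physical=[A,B,o,D,F,E,G], logical=[A,B,o,D,F,E,G]
After op 4 (rotate(-2)): offset=5, physical=[A,B,o,D,F,E,G], logical=[E,G,A,B,o,D,F]
After op 5 (rotate(-3)): offset=2, physical=[A,B,o,D,F,E,G], logical=[o,D,F,E,G,A,B]
After op 6 (swap(3, 6)): offset=2, physical=[A,E,o,D,F,B,G], logical=[o,D,F,B,G,A,E]
After op 7 (rotate(+3)): offset=5, physical=[A,E,o,D,F,B,G], logical=[B,G,A,E,o,D,F]
After op 8 (swap(4, 6)): offset=5, physical=[A,E,F,D,o,B,G], logical=[B,G,A,E,F,D,o]
After op 9 (rotate(-2)): offset=3, physical=[A,E,F,D,o,B,G], logical=[D,o,B,G,A,E,F]

Answer: B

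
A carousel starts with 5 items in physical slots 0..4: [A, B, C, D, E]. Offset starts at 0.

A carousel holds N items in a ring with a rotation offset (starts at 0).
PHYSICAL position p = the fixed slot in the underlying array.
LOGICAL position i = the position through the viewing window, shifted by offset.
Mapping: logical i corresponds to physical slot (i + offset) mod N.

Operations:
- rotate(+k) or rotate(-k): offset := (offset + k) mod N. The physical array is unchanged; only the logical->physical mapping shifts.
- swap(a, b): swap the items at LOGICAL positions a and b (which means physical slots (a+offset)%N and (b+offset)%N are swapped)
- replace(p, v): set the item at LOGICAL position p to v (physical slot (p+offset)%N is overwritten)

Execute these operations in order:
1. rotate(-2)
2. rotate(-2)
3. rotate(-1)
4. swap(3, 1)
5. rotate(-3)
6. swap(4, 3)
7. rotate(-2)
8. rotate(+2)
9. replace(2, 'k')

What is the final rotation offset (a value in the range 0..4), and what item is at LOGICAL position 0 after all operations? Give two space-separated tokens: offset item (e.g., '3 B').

After op 1 (rotate(-2)): offset=3, physical=[A,B,C,D,E], logical=[D,E,A,B,C]
After op 2 (rotate(-2)): offset=1, physical=[A,B,C,D,E], logical=[B,C,D,E,A]
After op 3 (rotate(-1)): offset=0, physical=[A,B,C,D,E], logical=[A,B,C,D,E]
After op 4 (swap(3, 1)): offset=0, physical=[A,D,C,B,E], logical=[A,D,C,B,E]
After op 5 (rotate(-3)): offset=2, physical=[A,D,C,B,E], logical=[C,B,E,A,D]
After op 6 (swap(4, 3)): offset=2, physical=[D,A,C,B,E], logical=[C,B,E,D,A]
After op 7 (rotate(-2)): offset=0, physical=[D,A,C,B,E], logical=[D,A,C,B,E]
After op 8 (rotate(+2)): offset=2, physical=[D,A,C,B,E], logical=[C,B,E,D,A]
After op 9 (replace(2, 'k')): offset=2, physical=[D,A,C,B,k], logical=[C,B,k,D,A]

Answer: 2 C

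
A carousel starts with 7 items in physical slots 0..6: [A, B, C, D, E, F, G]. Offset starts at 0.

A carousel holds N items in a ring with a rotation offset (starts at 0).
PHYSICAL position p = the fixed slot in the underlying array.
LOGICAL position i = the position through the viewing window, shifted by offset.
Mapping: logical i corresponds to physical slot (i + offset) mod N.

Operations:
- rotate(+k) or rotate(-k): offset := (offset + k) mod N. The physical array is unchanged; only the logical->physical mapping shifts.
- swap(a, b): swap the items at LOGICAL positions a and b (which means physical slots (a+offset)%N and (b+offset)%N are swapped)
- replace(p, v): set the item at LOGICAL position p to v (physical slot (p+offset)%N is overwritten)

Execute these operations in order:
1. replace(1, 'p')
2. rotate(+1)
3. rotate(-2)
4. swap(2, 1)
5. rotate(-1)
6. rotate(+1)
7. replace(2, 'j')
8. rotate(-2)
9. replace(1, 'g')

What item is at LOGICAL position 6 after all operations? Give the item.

Answer: D

Derivation:
After op 1 (replace(1, 'p')): offset=0, physical=[A,p,C,D,E,F,G], logical=[A,p,C,D,E,F,G]
After op 2 (rotate(+1)): offset=1, physical=[A,p,C,D,E,F,G], logical=[p,C,D,E,F,G,A]
After op 3 (rotate(-2)): offset=6, physical=[A,p,C,D,E,F,G], logical=[G,A,p,C,D,E,F]
After op 4 (swap(2, 1)): offset=6, physical=[p,A,C,D,E,F,G], logical=[G,p,A,C,D,E,F]
After op 5 (rotate(-1)): offset=5, physical=[p,A,C,D,E,F,G], logical=[F,G,p,A,C,D,E]
After op 6 (rotate(+1)): offset=6, physical=[p,A,C,D,E,F,G], logical=[G,p,A,C,D,E,F]
After op 7 (replace(2, 'j')): offset=6, physical=[p,j,C,D,E,F,G], logical=[G,p,j,C,D,E,F]
After op 8 (rotate(-2)): offset=4, physical=[p,j,C,D,E,F,G], logical=[E,F,G,p,j,C,D]
After op 9 (replace(1, 'g')): offset=4, physical=[p,j,C,D,E,g,G], logical=[E,g,G,p,j,C,D]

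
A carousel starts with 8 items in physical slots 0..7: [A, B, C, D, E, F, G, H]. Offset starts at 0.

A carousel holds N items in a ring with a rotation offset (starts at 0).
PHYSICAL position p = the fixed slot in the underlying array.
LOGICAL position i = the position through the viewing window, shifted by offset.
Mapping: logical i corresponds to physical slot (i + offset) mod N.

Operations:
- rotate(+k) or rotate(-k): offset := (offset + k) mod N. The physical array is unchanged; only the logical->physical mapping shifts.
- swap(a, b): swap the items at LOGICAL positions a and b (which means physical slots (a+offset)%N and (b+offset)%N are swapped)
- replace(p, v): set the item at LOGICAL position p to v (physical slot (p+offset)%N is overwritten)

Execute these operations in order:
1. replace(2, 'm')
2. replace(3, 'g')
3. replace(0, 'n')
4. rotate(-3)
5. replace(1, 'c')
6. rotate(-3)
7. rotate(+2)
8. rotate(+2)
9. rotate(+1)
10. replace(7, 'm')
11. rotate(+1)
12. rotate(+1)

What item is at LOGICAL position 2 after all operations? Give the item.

Answer: g

Derivation:
After op 1 (replace(2, 'm')): offset=0, physical=[A,B,m,D,E,F,G,H], logical=[A,B,m,D,E,F,G,H]
After op 2 (replace(3, 'g')): offset=0, physical=[A,B,m,g,E,F,G,H], logical=[A,B,m,g,E,F,G,H]
After op 3 (replace(0, 'n')): offset=0, physical=[n,B,m,g,E,F,G,H], logical=[n,B,m,g,E,F,G,H]
After op 4 (rotate(-3)): offset=5, physical=[n,B,m,g,E,F,G,H], logical=[F,G,H,n,B,m,g,E]
After op 5 (replace(1, 'c')): offset=5, physical=[n,B,m,g,E,F,c,H], logical=[F,c,H,n,B,m,g,E]
After op 6 (rotate(-3)): offset=2, physical=[n,B,m,g,E,F,c,H], logical=[m,g,E,F,c,H,n,B]
After op 7 (rotate(+2)): offset=4, physical=[n,B,m,g,E,F,c,H], logical=[E,F,c,H,n,B,m,g]
After op 8 (rotate(+2)): offset=6, physical=[n,B,m,g,E,F,c,H], logical=[c,H,n,B,m,g,E,F]
After op 9 (rotate(+1)): offset=7, physical=[n,B,m,g,E,F,c,H], logical=[H,n,B,m,g,E,F,c]
After op 10 (replace(7, 'm')): offset=7, physical=[n,B,m,g,E,F,m,H], logical=[H,n,B,m,g,E,F,m]
After op 11 (rotate(+1)): offset=0, physical=[n,B,m,g,E,F,m,H], logical=[n,B,m,g,E,F,m,H]
After op 12 (rotate(+1)): offset=1, physical=[n,B,m,g,E,F,m,H], logical=[B,m,g,E,F,m,H,n]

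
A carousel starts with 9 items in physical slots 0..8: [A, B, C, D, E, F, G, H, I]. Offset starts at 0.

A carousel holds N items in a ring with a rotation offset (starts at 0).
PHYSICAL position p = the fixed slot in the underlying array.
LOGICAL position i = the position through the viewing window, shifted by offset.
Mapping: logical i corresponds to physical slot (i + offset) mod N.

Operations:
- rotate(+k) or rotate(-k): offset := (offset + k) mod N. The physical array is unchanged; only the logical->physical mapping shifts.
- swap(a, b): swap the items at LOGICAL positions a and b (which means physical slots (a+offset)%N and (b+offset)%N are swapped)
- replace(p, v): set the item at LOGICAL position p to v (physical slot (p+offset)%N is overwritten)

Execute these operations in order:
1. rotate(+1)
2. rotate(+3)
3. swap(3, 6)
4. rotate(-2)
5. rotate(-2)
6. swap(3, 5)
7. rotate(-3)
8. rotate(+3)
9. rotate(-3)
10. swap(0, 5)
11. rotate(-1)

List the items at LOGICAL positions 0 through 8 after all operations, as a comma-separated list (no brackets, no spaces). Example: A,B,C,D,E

Answer: D,C,B,I,A,H,G,F,E

Derivation:
After op 1 (rotate(+1)): offset=1, physical=[A,B,C,D,E,F,G,H,I], logical=[B,C,D,E,F,G,H,I,A]
After op 2 (rotate(+3)): offset=4, physical=[A,B,C,D,E,F,G,H,I], logical=[E,F,G,H,I,A,B,C,D]
After op 3 (swap(3, 6)): offset=4, physical=[A,H,C,D,E,F,G,B,I], logical=[E,F,G,B,I,A,H,C,D]
After op 4 (rotate(-2)): offset=2, physical=[A,H,C,D,E,F,G,B,I], logical=[C,D,E,F,G,B,I,A,H]
After op 5 (rotate(-2)): offset=0, physical=[A,H,C,D,E,F,G,B,I], logical=[A,H,C,D,E,F,G,B,I]
After op 6 (swap(3, 5)): offset=0, physical=[A,H,C,F,E,D,G,B,I], logical=[A,H,C,F,E,D,G,B,I]
After op 7 (rotate(-3)): offset=6, physical=[A,H,C,F,E,D,G,B,I], logical=[G,B,I,A,H,C,F,E,D]
After op 8 (rotate(+3)): offset=0, physical=[A,H,C,F,E,D,G,B,I], logical=[A,H,C,F,E,D,G,B,I]
After op 9 (rotate(-3)): offset=6, physical=[A,H,C,F,E,D,G,B,I], logical=[G,B,I,A,H,C,F,E,D]
After op 10 (swap(0, 5)): offset=6, physical=[A,H,G,F,E,D,C,B,I], logical=[C,B,I,A,H,G,F,E,D]
After op 11 (rotate(-1)): offset=5, physical=[A,H,G,F,E,D,C,B,I], logical=[D,C,B,I,A,H,G,F,E]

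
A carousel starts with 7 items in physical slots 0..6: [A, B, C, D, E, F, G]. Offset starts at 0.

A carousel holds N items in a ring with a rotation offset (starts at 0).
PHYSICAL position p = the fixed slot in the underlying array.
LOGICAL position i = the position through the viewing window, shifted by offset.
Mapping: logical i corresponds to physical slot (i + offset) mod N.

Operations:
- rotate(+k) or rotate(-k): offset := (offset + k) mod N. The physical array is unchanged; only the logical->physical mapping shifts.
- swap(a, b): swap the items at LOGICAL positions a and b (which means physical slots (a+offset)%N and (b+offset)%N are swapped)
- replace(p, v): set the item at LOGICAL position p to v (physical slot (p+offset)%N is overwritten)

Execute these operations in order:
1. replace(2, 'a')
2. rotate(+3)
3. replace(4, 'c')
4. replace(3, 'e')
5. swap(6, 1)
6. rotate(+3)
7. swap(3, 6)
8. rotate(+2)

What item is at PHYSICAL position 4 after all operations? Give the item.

Answer: a

Derivation:
After op 1 (replace(2, 'a')): offset=0, physical=[A,B,a,D,E,F,G], logical=[A,B,a,D,E,F,G]
After op 2 (rotate(+3)): offset=3, physical=[A,B,a,D,E,F,G], logical=[D,E,F,G,A,B,a]
After op 3 (replace(4, 'c')): offset=3, physical=[c,B,a,D,E,F,G], logical=[D,E,F,G,c,B,a]
After op 4 (replace(3, 'e')): offset=3, physical=[c,B,a,D,E,F,e], logical=[D,E,F,e,c,B,a]
After op 5 (swap(6, 1)): offset=3, physical=[c,B,E,D,a,F,e], logical=[D,a,F,e,c,B,E]
After op 6 (rotate(+3)): offset=6, physical=[c,B,E,D,a,F,e], logical=[e,c,B,E,D,a,F]
After op 7 (swap(3, 6)): offset=6, physical=[c,B,F,D,a,E,e], logical=[e,c,B,F,D,a,E]
After op 8 (rotate(+2)): offset=1, physical=[c,B,F,D,a,E,e], logical=[B,F,D,a,E,e,c]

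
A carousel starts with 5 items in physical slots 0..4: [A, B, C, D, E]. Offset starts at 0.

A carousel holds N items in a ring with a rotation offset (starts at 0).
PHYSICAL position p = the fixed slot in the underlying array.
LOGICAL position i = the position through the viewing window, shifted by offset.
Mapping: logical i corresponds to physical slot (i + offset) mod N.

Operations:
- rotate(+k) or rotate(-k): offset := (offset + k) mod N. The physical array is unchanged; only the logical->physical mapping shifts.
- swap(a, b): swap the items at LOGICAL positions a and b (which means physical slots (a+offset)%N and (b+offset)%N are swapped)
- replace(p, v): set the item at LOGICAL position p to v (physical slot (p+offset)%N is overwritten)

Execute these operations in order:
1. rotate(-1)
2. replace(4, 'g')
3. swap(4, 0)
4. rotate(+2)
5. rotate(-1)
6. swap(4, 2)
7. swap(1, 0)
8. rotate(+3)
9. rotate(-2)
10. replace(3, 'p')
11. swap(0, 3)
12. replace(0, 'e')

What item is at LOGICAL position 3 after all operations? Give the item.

After op 1 (rotate(-1)): offset=4, physical=[A,B,C,D,E], logical=[E,A,B,C,D]
After op 2 (replace(4, 'g')): offset=4, physical=[A,B,C,g,E], logical=[E,A,B,C,g]
After op 3 (swap(4, 0)): offset=4, physical=[A,B,C,E,g], logical=[g,A,B,C,E]
After op 4 (rotate(+2)): offset=1, physical=[A,B,C,E,g], logical=[B,C,E,g,A]
After op 5 (rotate(-1)): offset=0, physical=[A,B,C,E,g], logical=[A,B,C,E,g]
After op 6 (swap(4, 2)): offset=0, physical=[A,B,g,E,C], logical=[A,B,g,E,C]
After op 7 (swap(1, 0)): offset=0, physical=[B,A,g,E,C], logical=[B,A,g,E,C]
After op 8 (rotate(+3)): offset=3, physical=[B,A,g,E,C], logical=[E,C,B,A,g]
After op 9 (rotate(-2)): offset=1, physical=[B,A,g,E,C], logical=[A,g,E,C,B]
After op 10 (replace(3, 'p')): offset=1, physical=[B,A,g,E,p], logical=[A,g,E,p,B]
After op 11 (swap(0, 3)): offset=1, physical=[B,p,g,E,A], logical=[p,g,E,A,B]
After op 12 (replace(0, 'e')): offset=1, physical=[B,e,g,E,A], logical=[e,g,E,A,B]

Answer: A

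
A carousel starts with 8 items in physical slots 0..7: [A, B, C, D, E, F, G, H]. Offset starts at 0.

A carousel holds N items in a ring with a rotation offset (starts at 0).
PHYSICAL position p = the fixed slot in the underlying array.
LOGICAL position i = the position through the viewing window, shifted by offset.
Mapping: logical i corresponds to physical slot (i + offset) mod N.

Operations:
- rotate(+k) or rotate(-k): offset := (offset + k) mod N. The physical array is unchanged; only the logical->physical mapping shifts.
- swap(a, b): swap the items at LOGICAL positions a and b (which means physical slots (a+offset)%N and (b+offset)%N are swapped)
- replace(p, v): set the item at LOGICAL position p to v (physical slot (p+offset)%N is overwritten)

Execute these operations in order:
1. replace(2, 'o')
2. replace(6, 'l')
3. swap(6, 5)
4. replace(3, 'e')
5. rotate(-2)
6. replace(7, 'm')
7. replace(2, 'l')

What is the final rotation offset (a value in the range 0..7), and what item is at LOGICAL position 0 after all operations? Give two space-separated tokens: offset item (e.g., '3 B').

Answer: 6 F

Derivation:
After op 1 (replace(2, 'o')): offset=0, physical=[A,B,o,D,E,F,G,H], logical=[A,B,o,D,E,F,G,H]
After op 2 (replace(6, 'l')): offset=0, physical=[A,B,o,D,E,F,l,H], logical=[A,B,o,D,E,F,l,H]
After op 3 (swap(6, 5)): offset=0, physical=[A,B,o,D,E,l,F,H], logical=[A,B,o,D,E,l,F,H]
After op 4 (replace(3, 'e')): offset=0, physical=[A,B,o,e,E,l,F,H], logical=[A,B,o,e,E,l,F,H]
After op 5 (rotate(-2)): offset=6, physical=[A,B,o,e,E,l,F,H], logical=[F,H,A,B,o,e,E,l]
After op 6 (replace(7, 'm')): offset=6, physical=[A,B,o,e,E,m,F,H], logical=[F,H,A,B,o,e,E,m]
After op 7 (replace(2, 'l')): offset=6, physical=[l,B,o,e,E,m,F,H], logical=[F,H,l,B,o,e,E,m]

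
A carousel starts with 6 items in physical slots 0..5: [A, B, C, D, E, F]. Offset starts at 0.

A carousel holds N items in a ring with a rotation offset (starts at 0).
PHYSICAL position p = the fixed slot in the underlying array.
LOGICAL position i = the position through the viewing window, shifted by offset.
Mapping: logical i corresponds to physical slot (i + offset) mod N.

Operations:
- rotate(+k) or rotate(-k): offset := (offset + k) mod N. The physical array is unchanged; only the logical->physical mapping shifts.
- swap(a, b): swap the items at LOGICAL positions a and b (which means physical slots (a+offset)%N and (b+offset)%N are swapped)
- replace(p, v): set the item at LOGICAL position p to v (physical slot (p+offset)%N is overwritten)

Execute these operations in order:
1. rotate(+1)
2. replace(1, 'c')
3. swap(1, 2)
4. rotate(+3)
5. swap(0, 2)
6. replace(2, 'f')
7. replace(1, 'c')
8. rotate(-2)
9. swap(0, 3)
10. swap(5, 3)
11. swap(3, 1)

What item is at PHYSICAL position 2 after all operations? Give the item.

Answer: c

Derivation:
After op 1 (rotate(+1)): offset=1, physical=[A,B,C,D,E,F], logical=[B,C,D,E,F,A]
After op 2 (replace(1, 'c')): offset=1, physical=[A,B,c,D,E,F], logical=[B,c,D,E,F,A]
After op 3 (swap(1, 2)): offset=1, physical=[A,B,D,c,E,F], logical=[B,D,c,E,F,A]
After op 4 (rotate(+3)): offset=4, physical=[A,B,D,c,E,F], logical=[E,F,A,B,D,c]
After op 5 (swap(0, 2)): offset=4, physical=[E,B,D,c,A,F], logical=[A,F,E,B,D,c]
After op 6 (replace(2, 'f')): offset=4, physical=[f,B,D,c,A,F], logical=[A,F,f,B,D,c]
After op 7 (replace(1, 'c')): offset=4, physical=[f,B,D,c,A,c], logical=[A,c,f,B,D,c]
After op 8 (rotate(-2)): offset=2, physical=[f,B,D,c,A,c], logical=[D,c,A,c,f,B]
After op 9 (swap(0, 3)): offset=2, physical=[f,B,c,c,A,D], logical=[c,c,A,D,f,B]
After op 10 (swap(5, 3)): offset=2, physical=[f,D,c,c,A,B], logical=[c,c,A,B,f,D]
After op 11 (swap(3, 1)): offset=2, physical=[f,D,c,B,A,c], logical=[c,B,A,c,f,D]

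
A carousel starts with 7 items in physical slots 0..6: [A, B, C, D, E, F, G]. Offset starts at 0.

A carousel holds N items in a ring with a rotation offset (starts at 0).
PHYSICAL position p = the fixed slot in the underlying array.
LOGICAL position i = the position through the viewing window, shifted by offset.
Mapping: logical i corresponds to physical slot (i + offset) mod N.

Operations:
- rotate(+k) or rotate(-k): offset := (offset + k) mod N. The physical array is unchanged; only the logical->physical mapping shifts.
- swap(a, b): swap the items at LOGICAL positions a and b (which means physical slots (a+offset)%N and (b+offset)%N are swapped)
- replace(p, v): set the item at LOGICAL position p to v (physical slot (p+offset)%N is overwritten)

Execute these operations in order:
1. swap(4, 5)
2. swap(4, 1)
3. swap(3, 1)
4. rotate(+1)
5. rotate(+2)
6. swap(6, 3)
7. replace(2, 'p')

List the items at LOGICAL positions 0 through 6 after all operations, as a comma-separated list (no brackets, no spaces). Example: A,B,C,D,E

Answer: F,B,p,C,A,D,G

Derivation:
After op 1 (swap(4, 5)): offset=0, physical=[A,B,C,D,F,E,G], logical=[A,B,C,D,F,E,G]
After op 2 (swap(4, 1)): offset=0, physical=[A,F,C,D,B,E,G], logical=[A,F,C,D,B,E,G]
After op 3 (swap(3, 1)): offset=0, physical=[A,D,C,F,B,E,G], logical=[A,D,C,F,B,E,G]
After op 4 (rotate(+1)): offset=1, physical=[A,D,C,F,B,E,G], logical=[D,C,F,B,E,G,A]
After op 5 (rotate(+2)): offset=3, physical=[A,D,C,F,B,E,G], logical=[F,B,E,G,A,D,C]
After op 6 (swap(6, 3)): offset=3, physical=[A,D,G,F,B,E,C], logical=[F,B,E,C,A,D,G]
After op 7 (replace(2, 'p')): offset=3, physical=[A,D,G,F,B,p,C], logical=[F,B,p,C,A,D,G]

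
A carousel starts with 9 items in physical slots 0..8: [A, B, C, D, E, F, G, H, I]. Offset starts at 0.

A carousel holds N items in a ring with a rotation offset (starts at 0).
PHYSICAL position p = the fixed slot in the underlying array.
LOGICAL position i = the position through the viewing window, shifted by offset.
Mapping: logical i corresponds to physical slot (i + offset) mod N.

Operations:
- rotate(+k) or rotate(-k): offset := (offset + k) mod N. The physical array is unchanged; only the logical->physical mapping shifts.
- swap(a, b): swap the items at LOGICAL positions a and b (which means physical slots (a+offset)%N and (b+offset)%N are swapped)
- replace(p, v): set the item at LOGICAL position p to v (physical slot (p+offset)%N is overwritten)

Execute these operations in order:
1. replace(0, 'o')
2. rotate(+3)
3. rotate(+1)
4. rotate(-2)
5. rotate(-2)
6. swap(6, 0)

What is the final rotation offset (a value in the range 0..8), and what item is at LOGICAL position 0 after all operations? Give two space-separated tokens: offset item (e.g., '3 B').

After op 1 (replace(0, 'o')): offset=0, physical=[o,B,C,D,E,F,G,H,I], logical=[o,B,C,D,E,F,G,H,I]
After op 2 (rotate(+3)): offset=3, physical=[o,B,C,D,E,F,G,H,I], logical=[D,E,F,G,H,I,o,B,C]
After op 3 (rotate(+1)): offset=4, physical=[o,B,C,D,E,F,G,H,I], logical=[E,F,G,H,I,o,B,C,D]
After op 4 (rotate(-2)): offset=2, physical=[o,B,C,D,E,F,G,H,I], logical=[C,D,E,F,G,H,I,o,B]
After op 5 (rotate(-2)): offset=0, physical=[o,B,C,D,E,F,G,H,I], logical=[o,B,C,D,E,F,G,H,I]
After op 6 (swap(6, 0)): offset=0, physical=[G,B,C,D,E,F,o,H,I], logical=[G,B,C,D,E,F,o,H,I]

Answer: 0 G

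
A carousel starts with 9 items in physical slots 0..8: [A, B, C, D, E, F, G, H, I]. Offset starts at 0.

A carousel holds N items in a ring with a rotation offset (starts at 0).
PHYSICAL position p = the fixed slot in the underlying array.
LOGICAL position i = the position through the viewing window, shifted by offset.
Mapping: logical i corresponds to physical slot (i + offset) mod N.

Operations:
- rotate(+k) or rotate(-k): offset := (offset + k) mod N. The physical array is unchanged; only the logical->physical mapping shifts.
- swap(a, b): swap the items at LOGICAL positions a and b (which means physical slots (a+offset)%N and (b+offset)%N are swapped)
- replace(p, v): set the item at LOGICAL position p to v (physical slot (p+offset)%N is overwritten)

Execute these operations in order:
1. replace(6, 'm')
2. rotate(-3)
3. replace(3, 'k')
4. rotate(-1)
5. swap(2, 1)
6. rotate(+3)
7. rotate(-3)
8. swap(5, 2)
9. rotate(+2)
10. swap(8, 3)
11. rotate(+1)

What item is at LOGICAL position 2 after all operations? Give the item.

Answer: H

Derivation:
After op 1 (replace(6, 'm')): offset=0, physical=[A,B,C,D,E,F,m,H,I], logical=[A,B,C,D,E,F,m,H,I]
After op 2 (rotate(-3)): offset=6, physical=[A,B,C,D,E,F,m,H,I], logical=[m,H,I,A,B,C,D,E,F]
After op 3 (replace(3, 'k')): offset=6, physical=[k,B,C,D,E,F,m,H,I], logical=[m,H,I,k,B,C,D,E,F]
After op 4 (rotate(-1)): offset=5, physical=[k,B,C,D,E,F,m,H,I], logical=[F,m,H,I,k,B,C,D,E]
After op 5 (swap(2, 1)): offset=5, physical=[k,B,C,D,E,F,H,m,I], logical=[F,H,m,I,k,B,C,D,E]
After op 6 (rotate(+3)): offset=8, physical=[k,B,C,D,E,F,H,m,I], logical=[I,k,B,C,D,E,F,H,m]
After op 7 (rotate(-3)): offset=5, physical=[k,B,C,D,E,F,H,m,I], logical=[F,H,m,I,k,B,C,D,E]
After op 8 (swap(5, 2)): offset=5, physical=[k,m,C,D,E,F,H,B,I], logical=[F,H,B,I,k,m,C,D,E]
After op 9 (rotate(+2)): offset=7, physical=[k,m,C,D,E,F,H,B,I], logical=[B,I,k,m,C,D,E,F,H]
After op 10 (swap(8, 3)): offset=7, physical=[k,H,C,D,E,F,m,B,I], logical=[B,I,k,H,C,D,E,F,m]
After op 11 (rotate(+1)): offset=8, physical=[k,H,C,D,E,F,m,B,I], logical=[I,k,H,C,D,E,F,m,B]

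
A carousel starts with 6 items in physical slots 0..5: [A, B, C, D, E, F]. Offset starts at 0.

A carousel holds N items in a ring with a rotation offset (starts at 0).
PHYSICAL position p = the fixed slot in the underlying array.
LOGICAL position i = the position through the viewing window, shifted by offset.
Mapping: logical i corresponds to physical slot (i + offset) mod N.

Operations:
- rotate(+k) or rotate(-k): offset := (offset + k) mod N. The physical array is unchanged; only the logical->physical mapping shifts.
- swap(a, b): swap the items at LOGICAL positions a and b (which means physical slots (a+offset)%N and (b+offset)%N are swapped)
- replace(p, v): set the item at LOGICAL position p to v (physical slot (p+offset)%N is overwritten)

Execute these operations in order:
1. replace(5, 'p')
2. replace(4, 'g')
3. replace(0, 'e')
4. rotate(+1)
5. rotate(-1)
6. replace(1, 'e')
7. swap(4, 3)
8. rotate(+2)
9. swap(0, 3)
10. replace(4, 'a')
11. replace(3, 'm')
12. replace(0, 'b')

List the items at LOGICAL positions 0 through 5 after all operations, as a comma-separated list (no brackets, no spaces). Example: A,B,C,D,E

Answer: b,g,D,m,a,e

Derivation:
After op 1 (replace(5, 'p')): offset=0, physical=[A,B,C,D,E,p], logical=[A,B,C,D,E,p]
After op 2 (replace(4, 'g')): offset=0, physical=[A,B,C,D,g,p], logical=[A,B,C,D,g,p]
After op 3 (replace(0, 'e')): offset=0, physical=[e,B,C,D,g,p], logical=[e,B,C,D,g,p]
After op 4 (rotate(+1)): offset=1, physical=[e,B,C,D,g,p], logical=[B,C,D,g,p,e]
After op 5 (rotate(-1)): offset=0, physical=[e,B,C,D,g,p], logical=[e,B,C,D,g,p]
After op 6 (replace(1, 'e')): offset=0, physical=[e,e,C,D,g,p], logical=[e,e,C,D,g,p]
After op 7 (swap(4, 3)): offset=0, physical=[e,e,C,g,D,p], logical=[e,e,C,g,D,p]
After op 8 (rotate(+2)): offset=2, physical=[e,e,C,g,D,p], logical=[C,g,D,p,e,e]
After op 9 (swap(0, 3)): offset=2, physical=[e,e,p,g,D,C], logical=[p,g,D,C,e,e]
After op 10 (replace(4, 'a')): offset=2, physical=[a,e,p,g,D,C], logical=[p,g,D,C,a,e]
After op 11 (replace(3, 'm')): offset=2, physical=[a,e,p,g,D,m], logical=[p,g,D,m,a,e]
After op 12 (replace(0, 'b')): offset=2, physical=[a,e,b,g,D,m], logical=[b,g,D,m,a,e]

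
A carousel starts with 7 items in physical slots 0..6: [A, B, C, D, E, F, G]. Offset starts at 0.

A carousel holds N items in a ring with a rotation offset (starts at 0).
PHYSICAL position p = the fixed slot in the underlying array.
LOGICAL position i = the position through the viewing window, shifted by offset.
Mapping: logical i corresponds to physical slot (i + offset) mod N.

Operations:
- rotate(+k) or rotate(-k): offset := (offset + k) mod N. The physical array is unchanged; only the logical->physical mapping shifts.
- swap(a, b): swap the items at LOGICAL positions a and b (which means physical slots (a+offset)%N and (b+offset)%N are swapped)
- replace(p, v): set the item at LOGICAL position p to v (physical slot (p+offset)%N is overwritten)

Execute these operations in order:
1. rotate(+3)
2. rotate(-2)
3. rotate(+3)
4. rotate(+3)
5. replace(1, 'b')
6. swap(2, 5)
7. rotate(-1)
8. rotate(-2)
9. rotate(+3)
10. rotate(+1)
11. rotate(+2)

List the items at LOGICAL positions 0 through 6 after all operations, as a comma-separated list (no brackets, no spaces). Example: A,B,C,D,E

After op 1 (rotate(+3)): offset=3, physical=[A,B,C,D,E,F,G], logical=[D,E,F,G,A,B,C]
After op 2 (rotate(-2)): offset=1, physical=[A,B,C,D,E,F,G], logical=[B,C,D,E,F,G,A]
After op 3 (rotate(+3)): offset=4, physical=[A,B,C,D,E,F,G], logical=[E,F,G,A,B,C,D]
After op 4 (rotate(+3)): offset=0, physical=[A,B,C,D,E,F,G], logical=[A,B,C,D,E,F,G]
After op 5 (replace(1, 'b')): offset=0, physical=[A,b,C,D,E,F,G], logical=[A,b,C,D,E,F,G]
After op 6 (swap(2, 5)): offset=0, physical=[A,b,F,D,E,C,G], logical=[A,b,F,D,E,C,G]
After op 7 (rotate(-1)): offset=6, physical=[A,b,F,D,E,C,G], logical=[G,A,b,F,D,E,C]
After op 8 (rotate(-2)): offset=4, physical=[A,b,F,D,E,C,G], logical=[E,C,G,A,b,F,D]
After op 9 (rotate(+3)): offset=0, physical=[A,b,F,D,E,C,G], logical=[A,b,F,D,E,C,G]
After op 10 (rotate(+1)): offset=1, physical=[A,b,F,D,E,C,G], logical=[b,F,D,E,C,G,A]
After op 11 (rotate(+2)): offset=3, physical=[A,b,F,D,E,C,G], logical=[D,E,C,G,A,b,F]

Answer: D,E,C,G,A,b,F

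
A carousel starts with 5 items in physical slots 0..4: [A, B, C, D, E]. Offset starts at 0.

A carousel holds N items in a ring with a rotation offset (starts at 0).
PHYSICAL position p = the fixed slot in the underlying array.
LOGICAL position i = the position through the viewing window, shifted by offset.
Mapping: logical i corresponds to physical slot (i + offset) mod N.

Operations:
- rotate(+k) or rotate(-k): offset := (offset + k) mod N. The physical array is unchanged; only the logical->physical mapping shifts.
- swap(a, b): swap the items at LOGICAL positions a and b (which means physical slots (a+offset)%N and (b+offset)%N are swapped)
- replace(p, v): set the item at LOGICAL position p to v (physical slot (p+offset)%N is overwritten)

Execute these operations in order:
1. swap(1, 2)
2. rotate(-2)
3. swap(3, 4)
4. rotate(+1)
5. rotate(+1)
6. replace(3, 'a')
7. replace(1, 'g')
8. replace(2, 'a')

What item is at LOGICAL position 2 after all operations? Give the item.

Answer: a

Derivation:
After op 1 (swap(1, 2)): offset=0, physical=[A,C,B,D,E], logical=[A,C,B,D,E]
After op 2 (rotate(-2)): offset=3, physical=[A,C,B,D,E], logical=[D,E,A,C,B]
After op 3 (swap(3, 4)): offset=3, physical=[A,B,C,D,E], logical=[D,E,A,B,C]
After op 4 (rotate(+1)): offset=4, physical=[A,B,C,D,E], logical=[E,A,B,C,D]
After op 5 (rotate(+1)): offset=0, physical=[A,B,C,D,E], logical=[A,B,C,D,E]
After op 6 (replace(3, 'a')): offset=0, physical=[A,B,C,a,E], logical=[A,B,C,a,E]
After op 7 (replace(1, 'g')): offset=0, physical=[A,g,C,a,E], logical=[A,g,C,a,E]
After op 8 (replace(2, 'a')): offset=0, physical=[A,g,a,a,E], logical=[A,g,a,a,E]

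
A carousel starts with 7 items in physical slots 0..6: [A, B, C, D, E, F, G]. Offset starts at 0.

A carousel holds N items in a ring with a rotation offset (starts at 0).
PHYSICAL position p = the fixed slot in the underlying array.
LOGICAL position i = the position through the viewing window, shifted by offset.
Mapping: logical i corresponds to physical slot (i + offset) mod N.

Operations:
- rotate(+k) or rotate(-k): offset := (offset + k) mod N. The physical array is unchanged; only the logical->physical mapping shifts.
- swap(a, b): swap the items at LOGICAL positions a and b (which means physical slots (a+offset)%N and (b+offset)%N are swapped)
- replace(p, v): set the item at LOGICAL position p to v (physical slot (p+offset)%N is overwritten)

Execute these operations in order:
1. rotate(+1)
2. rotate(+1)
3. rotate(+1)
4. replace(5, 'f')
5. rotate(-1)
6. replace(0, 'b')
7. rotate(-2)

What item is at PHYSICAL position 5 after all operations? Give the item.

Answer: F

Derivation:
After op 1 (rotate(+1)): offset=1, physical=[A,B,C,D,E,F,G], logical=[B,C,D,E,F,G,A]
After op 2 (rotate(+1)): offset=2, physical=[A,B,C,D,E,F,G], logical=[C,D,E,F,G,A,B]
After op 3 (rotate(+1)): offset=3, physical=[A,B,C,D,E,F,G], logical=[D,E,F,G,A,B,C]
After op 4 (replace(5, 'f')): offset=3, physical=[A,f,C,D,E,F,G], logical=[D,E,F,G,A,f,C]
After op 5 (rotate(-1)): offset=2, physical=[A,f,C,D,E,F,G], logical=[C,D,E,F,G,A,f]
After op 6 (replace(0, 'b')): offset=2, physical=[A,f,b,D,E,F,G], logical=[b,D,E,F,G,A,f]
After op 7 (rotate(-2)): offset=0, physical=[A,f,b,D,E,F,G], logical=[A,f,b,D,E,F,G]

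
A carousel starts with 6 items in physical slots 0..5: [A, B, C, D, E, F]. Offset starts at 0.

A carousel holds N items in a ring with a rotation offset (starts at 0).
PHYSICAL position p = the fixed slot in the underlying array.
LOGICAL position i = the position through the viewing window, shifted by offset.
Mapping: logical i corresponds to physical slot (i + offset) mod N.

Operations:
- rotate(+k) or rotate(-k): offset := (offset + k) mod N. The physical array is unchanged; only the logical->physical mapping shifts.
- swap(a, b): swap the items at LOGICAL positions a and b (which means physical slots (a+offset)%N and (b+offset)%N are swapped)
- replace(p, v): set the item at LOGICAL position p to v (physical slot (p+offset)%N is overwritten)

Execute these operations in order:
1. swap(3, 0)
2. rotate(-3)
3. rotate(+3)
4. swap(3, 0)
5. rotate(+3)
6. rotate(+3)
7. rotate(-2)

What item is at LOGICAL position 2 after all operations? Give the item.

After op 1 (swap(3, 0)): offset=0, physical=[D,B,C,A,E,F], logical=[D,B,C,A,E,F]
After op 2 (rotate(-3)): offset=3, physical=[D,B,C,A,E,F], logical=[A,E,F,D,B,C]
After op 3 (rotate(+3)): offset=0, physical=[D,B,C,A,E,F], logical=[D,B,C,A,E,F]
After op 4 (swap(3, 0)): offset=0, physical=[A,B,C,D,E,F], logical=[A,B,C,D,E,F]
After op 5 (rotate(+3)): offset=3, physical=[A,B,C,D,E,F], logical=[D,E,F,A,B,C]
After op 6 (rotate(+3)): offset=0, physical=[A,B,C,D,E,F], logical=[A,B,C,D,E,F]
After op 7 (rotate(-2)): offset=4, physical=[A,B,C,D,E,F], logical=[E,F,A,B,C,D]

Answer: A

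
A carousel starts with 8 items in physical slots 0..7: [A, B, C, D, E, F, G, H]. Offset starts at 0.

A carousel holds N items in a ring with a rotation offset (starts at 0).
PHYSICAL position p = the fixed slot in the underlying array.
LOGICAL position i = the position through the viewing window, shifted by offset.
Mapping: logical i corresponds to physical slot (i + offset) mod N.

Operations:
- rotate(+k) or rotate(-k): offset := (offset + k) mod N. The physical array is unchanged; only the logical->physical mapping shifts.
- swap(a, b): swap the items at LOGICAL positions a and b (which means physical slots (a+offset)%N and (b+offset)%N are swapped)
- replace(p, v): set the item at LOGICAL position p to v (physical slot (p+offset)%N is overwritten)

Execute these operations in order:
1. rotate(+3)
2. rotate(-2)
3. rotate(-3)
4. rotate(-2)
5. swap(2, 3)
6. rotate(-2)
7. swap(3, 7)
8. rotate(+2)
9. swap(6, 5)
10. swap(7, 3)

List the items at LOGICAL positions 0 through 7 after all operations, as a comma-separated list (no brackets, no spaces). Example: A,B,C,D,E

After op 1 (rotate(+3)): offset=3, physical=[A,B,C,D,E,F,G,H], logical=[D,E,F,G,H,A,B,C]
After op 2 (rotate(-2)): offset=1, physical=[A,B,C,D,E,F,G,H], logical=[B,C,D,E,F,G,H,A]
After op 3 (rotate(-3)): offset=6, physical=[A,B,C,D,E,F,G,H], logical=[G,H,A,B,C,D,E,F]
After op 4 (rotate(-2)): offset=4, physical=[A,B,C,D,E,F,G,H], logical=[E,F,G,H,A,B,C,D]
After op 5 (swap(2, 3)): offset=4, physical=[A,B,C,D,E,F,H,G], logical=[E,F,H,G,A,B,C,D]
After op 6 (rotate(-2)): offset=2, physical=[A,B,C,D,E,F,H,G], logical=[C,D,E,F,H,G,A,B]
After op 7 (swap(3, 7)): offset=2, physical=[A,F,C,D,E,B,H,G], logical=[C,D,E,B,H,G,A,F]
After op 8 (rotate(+2)): offset=4, physical=[A,F,C,D,E,B,H,G], logical=[E,B,H,G,A,F,C,D]
After op 9 (swap(6, 5)): offset=4, physical=[A,C,F,D,E,B,H,G], logical=[E,B,H,G,A,C,F,D]
After op 10 (swap(7, 3)): offset=4, physical=[A,C,F,G,E,B,H,D], logical=[E,B,H,D,A,C,F,G]

Answer: E,B,H,D,A,C,F,G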